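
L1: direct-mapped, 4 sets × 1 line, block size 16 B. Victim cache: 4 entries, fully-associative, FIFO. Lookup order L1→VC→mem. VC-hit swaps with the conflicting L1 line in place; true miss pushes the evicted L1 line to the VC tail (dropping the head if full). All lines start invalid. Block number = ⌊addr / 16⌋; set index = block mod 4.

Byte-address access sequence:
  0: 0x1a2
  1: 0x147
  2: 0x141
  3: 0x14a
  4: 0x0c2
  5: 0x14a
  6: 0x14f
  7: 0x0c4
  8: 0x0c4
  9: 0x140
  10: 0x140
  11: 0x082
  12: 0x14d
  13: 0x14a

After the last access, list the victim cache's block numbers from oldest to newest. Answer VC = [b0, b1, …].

VC = [12, 8]

0: 0x1a2 (blk 26, set 2) → MISS  vc=[]
1: 0x147 (blk 20, set 0) → MISS  vc=[]
2: 0x141 (blk 20, set 0) → L1-HIT  vc=[]
3: 0x14a (blk 20, set 0) → L1-HIT  vc=[]
4: 0xc2 (blk 12, set 0) → MISS  vc=[20]
5: 0x14a (blk 20, set 0) → VC-HIT  vc=[12]
6: 0x14f (blk 20, set 0) → L1-HIT  vc=[12]
7: 0xc4 (blk 12, set 0) → VC-HIT  vc=[20]
8: 0xc4 (blk 12, set 0) → L1-HIT  vc=[20]
9: 0x140 (blk 20, set 0) → VC-HIT  vc=[12]
10: 0x140 (blk 20, set 0) → L1-HIT  vc=[12]
11: 0x82 (blk 8, set 0) → MISS  vc=[12, 20]
12: 0x14d (blk 20, set 0) → VC-HIT  vc=[12, 8]
13: 0x14a (blk 20, set 0) → L1-HIT  vc=[12, 8]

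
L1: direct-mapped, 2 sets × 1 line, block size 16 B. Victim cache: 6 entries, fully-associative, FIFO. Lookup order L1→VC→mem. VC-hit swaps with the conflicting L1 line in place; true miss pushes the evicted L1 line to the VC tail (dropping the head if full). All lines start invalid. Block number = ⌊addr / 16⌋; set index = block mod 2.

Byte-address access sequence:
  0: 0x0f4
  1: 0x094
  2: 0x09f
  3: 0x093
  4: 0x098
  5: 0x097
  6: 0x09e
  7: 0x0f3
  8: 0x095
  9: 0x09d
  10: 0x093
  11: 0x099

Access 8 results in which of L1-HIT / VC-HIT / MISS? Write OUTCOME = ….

0: 0xf4 (blk 15, set 1) → MISS  vc=[]
1: 0x94 (blk 9, set 1) → MISS  vc=[15]
2: 0x9f (blk 9, set 1) → L1-HIT  vc=[15]
3: 0x93 (blk 9, set 1) → L1-HIT  vc=[15]
4: 0x98 (blk 9, set 1) → L1-HIT  vc=[15]
5: 0x97 (blk 9, set 1) → L1-HIT  vc=[15]
6: 0x9e (blk 9, set 1) → L1-HIT  vc=[15]
7: 0xf3 (blk 15, set 1) → VC-HIT  vc=[9]
8: 0x95 (blk 9, set 1) → VC-HIT  vc=[15]
9: 0x9d (blk 9, set 1) → L1-HIT  vc=[15]
10: 0x93 (blk 9, set 1) → L1-HIT  vc=[15]
11: 0x99 (blk 9, set 1) → L1-HIT  vc=[15]

OUTCOME = VC-HIT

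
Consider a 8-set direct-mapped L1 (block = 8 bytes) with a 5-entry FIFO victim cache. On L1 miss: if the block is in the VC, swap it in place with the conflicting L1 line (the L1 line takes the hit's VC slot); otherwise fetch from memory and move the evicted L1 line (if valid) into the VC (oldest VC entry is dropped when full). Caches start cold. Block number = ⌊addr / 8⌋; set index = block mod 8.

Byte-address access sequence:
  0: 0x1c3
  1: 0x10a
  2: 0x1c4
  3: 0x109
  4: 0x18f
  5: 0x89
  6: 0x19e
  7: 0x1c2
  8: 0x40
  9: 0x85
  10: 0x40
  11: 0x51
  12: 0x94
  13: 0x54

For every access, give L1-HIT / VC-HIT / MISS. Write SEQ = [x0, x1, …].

#0 0x1c3→b56/s0 MISS; vc=[]
#1 0x10a→b33/s1 MISS; vc=[]
#2 0x1c4→b56/s0 L1-HIT; vc=[]
#3 0x109→b33/s1 L1-HIT; vc=[]
#4 0x18f→b49/s1 MISS; vc=[33]
#5 0x89→b17/s1 MISS; vc=[33,49]
#6 0x19e→b51/s3 MISS; vc=[33,49]
#7 0x1c2→b56/s0 L1-HIT; vc=[33,49]
#8 0x40→b8/s0 MISS; vc=[33,49,56]
#9 0x85→b16/s0 MISS; vc=[33,49,56,8]
#10 0x40→b8/s0 VC-HIT; vc=[33,49,56,16]
#11 0x51→b10/s2 MISS; vc=[33,49,56,16]
#12 0x94→b18/s2 MISS; vc=[33,49,56,16,10]
#13 0x54→b10/s2 VC-HIT; vc=[33,49,56,16,18]

SEQ = [MISS, MISS, L1-HIT, L1-HIT, MISS, MISS, MISS, L1-HIT, MISS, MISS, VC-HIT, MISS, MISS, VC-HIT]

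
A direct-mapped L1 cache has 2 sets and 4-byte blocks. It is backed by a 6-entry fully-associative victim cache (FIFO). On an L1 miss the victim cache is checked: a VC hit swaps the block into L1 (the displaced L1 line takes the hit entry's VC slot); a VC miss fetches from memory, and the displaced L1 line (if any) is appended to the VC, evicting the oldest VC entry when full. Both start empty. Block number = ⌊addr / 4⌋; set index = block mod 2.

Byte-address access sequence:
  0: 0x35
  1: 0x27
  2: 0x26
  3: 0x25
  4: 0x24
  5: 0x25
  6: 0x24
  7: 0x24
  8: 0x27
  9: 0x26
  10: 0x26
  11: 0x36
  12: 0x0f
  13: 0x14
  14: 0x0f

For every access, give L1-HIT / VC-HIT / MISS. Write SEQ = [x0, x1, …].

SEQ = [MISS, MISS, L1-HIT, L1-HIT, L1-HIT, L1-HIT, L1-HIT, L1-HIT, L1-HIT, L1-HIT, L1-HIT, VC-HIT, MISS, MISS, VC-HIT]

#0 0x35→b13/s1 MISS; vc=[]
#1 0x27→b9/s1 MISS; vc=[13]
#2 0x26→b9/s1 L1-HIT; vc=[13]
#3 0x25→b9/s1 L1-HIT; vc=[13]
#4 0x24→b9/s1 L1-HIT; vc=[13]
#5 0x25→b9/s1 L1-HIT; vc=[13]
#6 0x24→b9/s1 L1-HIT; vc=[13]
#7 0x24→b9/s1 L1-HIT; vc=[13]
#8 0x27→b9/s1 L1-HIT; vc=[13]
#9 0x26→b9/s1 L1-HIT; vc=[13]
#10 0x26→b9/s1 L1-HIT; vc=[13]
#11 0x36→b13/s1 VC-HIT; vc=[9]
#12 0xf→b3/s1 MISS; vc=[9,13]
#13 0x14→b5/s1 MISS; vc=[9,13,3]
#14 0xf→b3/s1 VC-HIT; vc=[9,13,5]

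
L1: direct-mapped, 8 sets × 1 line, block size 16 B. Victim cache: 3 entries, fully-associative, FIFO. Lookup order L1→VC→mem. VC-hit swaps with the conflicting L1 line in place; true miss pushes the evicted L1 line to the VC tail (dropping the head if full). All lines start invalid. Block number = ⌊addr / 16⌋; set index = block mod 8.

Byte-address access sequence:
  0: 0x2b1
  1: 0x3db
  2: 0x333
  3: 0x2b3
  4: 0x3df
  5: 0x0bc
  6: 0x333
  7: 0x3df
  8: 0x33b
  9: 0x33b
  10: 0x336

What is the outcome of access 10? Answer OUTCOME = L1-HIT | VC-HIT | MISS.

  [0] addr=0x2b1 blk=43 s=3: MISS | VC []
  [1] addr=0x3db blk=61 s=5: MISS | VC []
  [2] addr=0x333 blk=51 s=3: MISS | VC [43]
  [3] addr=0x2b3 blk=43 s=3: VC-HIT | VC [51]
  [4] addr=0x3df blk=61 s=5: L1-HIT | VC [51]
  [5] addr=0xbc blk=11 s=3: MISS | VC [51, 43]
  [6] addr=0x333 blk=51 s=3: VC-HIT | VC [11, 43]
  [7] addr=0x3df blk=61 s=5: L1-HIT | VC [11, 43]
  [8] addr=0x33b blk=51 s=3: L1-HIT | VC [11, 43]
  [9] addr=0x33b blk=51 s=3: L1-HIT | VC [11, 43]
  [10] addr=0x336 blk=51 s=3: L1-HIT | VC [11, 43]

OUTCOME = L1-HIT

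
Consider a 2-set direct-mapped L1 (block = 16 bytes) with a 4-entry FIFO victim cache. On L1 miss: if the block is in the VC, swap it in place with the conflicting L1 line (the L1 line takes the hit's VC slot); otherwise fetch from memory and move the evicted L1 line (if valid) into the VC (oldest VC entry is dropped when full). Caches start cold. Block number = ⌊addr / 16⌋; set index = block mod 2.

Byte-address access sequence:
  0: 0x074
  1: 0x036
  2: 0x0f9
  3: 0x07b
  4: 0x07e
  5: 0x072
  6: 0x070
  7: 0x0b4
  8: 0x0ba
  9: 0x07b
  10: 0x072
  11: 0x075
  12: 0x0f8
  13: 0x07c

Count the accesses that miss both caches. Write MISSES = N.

MISSES = 4

#0 0x74→b7/s1 MISS; vc=[]
#1 0x36→b3/s1 MISS; vc=[7]
#2 0xf9→b15/s1 MISS; vc=[7,3]
#3 0x7b→b7/s1 VC-HIT; vc=[15,3]
#4 0x7e→b7/s1 L1-HIT; vc=[15,3]
#5 0x72→b7/s1 L1-HIT; vc=[15,3]
#6 0x70→b7/s1 L1-HIT; vc=[15,3]
#7 0xb4→b11/s1 MISS; vc=[15,3,7]
#8 0xba→b11/s1 L1-HIT; vc=[15,3,7]
#9 0x7b→b7/s1 VC-HIT; vc=[15,3,11]
#10 0x72→b7/s1 L1-HIT; vc=[15,3,11]
#11 0x75→b7/s1 L1-HIT; vc=[15,3,11]
#12 0xf8→b15/s1 VC-HIT; vc=[7,3,11]
#13 0x7c→b7/s1 VC-HIT; vc=[15,3,11]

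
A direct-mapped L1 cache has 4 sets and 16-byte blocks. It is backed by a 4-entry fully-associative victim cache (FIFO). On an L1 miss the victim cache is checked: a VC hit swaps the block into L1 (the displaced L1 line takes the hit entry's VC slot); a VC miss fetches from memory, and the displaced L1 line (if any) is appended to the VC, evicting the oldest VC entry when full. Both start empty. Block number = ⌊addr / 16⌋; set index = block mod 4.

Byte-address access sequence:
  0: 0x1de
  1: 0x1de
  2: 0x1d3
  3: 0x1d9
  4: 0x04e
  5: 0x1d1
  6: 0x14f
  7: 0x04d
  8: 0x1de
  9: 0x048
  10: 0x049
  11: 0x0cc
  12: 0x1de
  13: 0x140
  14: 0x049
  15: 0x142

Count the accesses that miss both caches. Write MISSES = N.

MISSES = 4

0: 0x1de (blk 29, set 1) → MISS  vc=[]
1: 0x1de (blk 29, set 1) → L1-HIT  vc=[]
2: 0x1d3 (blk 29, set 1) → L1-HIT  vc=[]
3: 0x1d9 (blk 29, set 1) → L1-HIT  vc=[]
4: 0x4e (blk 4, set 0) → MISS  vc=[]
5: 0x1d1 (blk 29, set 1) → L1-HIT  vc=[]
6: 0x14f (blk 20, set 0) → MISS  vc=[4]
7: 0x4d (blk 4, set 0) → VC-HIT  vc=[20]
8: 0x1de (blk 29, set 1) → L1-HIT  vc=[20]
9: 0x48 (blk 4, set 0) → L1-HIT  vc=[20]
10: 0x49 (blk 4, set 0) → L1-HIT  vc=[20]
11: 0xcc (blk 12, set 0) → MISS  vc=[20, 4]
12: 0x1de (blk 29, set 1) → L1-HIT  vc=[20, 4]
13: 0x140 (blk 20, set 0) → VC-HIT  vc=[12, 4]
14: 0x49 (blk 4, set 0) → VC-HIT  vc=[12, 20]
15: 0x142 (blk 20, set 0) → VC-HIT  vc=[12, 4]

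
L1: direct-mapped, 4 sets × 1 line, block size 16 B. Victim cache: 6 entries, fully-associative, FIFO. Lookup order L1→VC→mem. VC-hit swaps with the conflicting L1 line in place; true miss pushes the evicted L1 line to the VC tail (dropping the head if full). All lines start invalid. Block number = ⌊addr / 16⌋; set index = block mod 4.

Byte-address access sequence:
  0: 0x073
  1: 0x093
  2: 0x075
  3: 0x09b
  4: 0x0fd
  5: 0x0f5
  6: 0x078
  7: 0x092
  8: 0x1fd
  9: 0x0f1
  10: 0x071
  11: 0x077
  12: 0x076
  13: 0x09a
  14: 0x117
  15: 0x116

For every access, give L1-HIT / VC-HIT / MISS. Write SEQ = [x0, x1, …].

SEQ = [MISS, MISS, L1-HIT, L1-HIT, MISS, L1-HIT, VC-HIT, L1-HIT, MISS, VC-HIT, VC-HIT, L1-HIT, L1-HIT, L1-HIT, MISS, L1-HIT]

  [0] addr=0x73 blk=7 s=3: MISS | VC []
  [1] addr=0x93 blk=9 s=1: MISS | VC []
  [2] addr=0x75 blk=7 s=3: L1-HIT | VC []
  [3] addr=0x9b blk=9 s=1: L1-HIT | VC []
  [4] addr=0xfd blk=15 s=3: MISS | VC [7]
  [5] addr=0xf5 blk=15 s=3: L1-HIT | VC [7]
  [6] addr=0x78 blk=7 s=3: VC-HIT | VC [15]
  [7] addr=0x92 blk=9 s=1: L1-HIT | VC [15]
  [8] addr=0x1fd blk=31 s=3: MISS | VC [15, 7]
  [9] addr=0xf1 blk=15 s=3: VC-HIT | VC [31, 7]
  [10] addr=0x71 blk=7 s=3: VC-HIT | VC [31, 15]
  [11] addr=0x77 blk=7 s=3: L1-HIT | VC [31, 15]
  [12] addr=0x76 blk=7 s=3: L1-HIT | VC [31, 15]
  [13] addr=0x9a blk=9 s=1: L1-HIT | VC [31, 15]
  [14] addr=0x117 blk=17 s=1: MISS | VC [31, 15, 9]
  [15] addr=0x116 blk=17 s=1: L1-HIT | VC [31, 15, 9]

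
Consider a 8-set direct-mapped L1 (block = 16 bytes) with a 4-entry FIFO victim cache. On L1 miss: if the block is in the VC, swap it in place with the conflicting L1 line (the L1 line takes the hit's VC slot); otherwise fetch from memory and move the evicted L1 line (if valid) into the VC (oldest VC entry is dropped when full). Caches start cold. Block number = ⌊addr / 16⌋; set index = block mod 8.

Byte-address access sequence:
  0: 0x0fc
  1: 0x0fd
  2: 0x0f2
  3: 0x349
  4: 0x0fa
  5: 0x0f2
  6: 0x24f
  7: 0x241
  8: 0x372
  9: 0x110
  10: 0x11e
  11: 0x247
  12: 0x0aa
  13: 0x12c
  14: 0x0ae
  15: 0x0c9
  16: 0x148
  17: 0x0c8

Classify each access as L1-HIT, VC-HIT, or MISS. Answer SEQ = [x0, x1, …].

#0 0xfc→b15/s7 MISS; vc=[]
#1 0xfd→b15/s7 L1-HIT; vc=[]
#2 0xf2→b15/s7 L1-HIT; vc=[]
#3 0x349→b52/s4 MISS; vc=[]
#4 0xfa→b15/s7 L1-HIT; vc=[]
#5 0xf2→b15/s7 L1-HIT; vc=[]
#6 0x24f→b36/s4 MISS; vc=[52]
#7 0x241→b36/s4 L1-HIT; vc=[52]
#8 0x372→b55/s7 MISS; vc=[52,15]
#9 0x110→b17/s1 MISS; vc=[52,15]
#10 0x11e→b17/s1 L1-HIT; vc=[52,15]
#11 0x247→b36/s4 L1-HIT; vc=[52,15]
#12 0xaa→b10/s2 MISS; vc=[52,15]
#13 0x12c→b18/s2 MISS; vc=[52,15,10]
#14 0xae→b10/s2 VC-HIT; vc=[52,15,18]
#15 0xc9→b12/s4 MISS; vc=[52,15,18,36]
#16 0x148→b20/s4 MISS; vc=[15,18,36,12]
#17 0xc8→b12/s4 VC-HIT; vc=[15,18,36,20]

SEQ = [MISS, L1-HIT, L1-HIT, MISS, L1-HIT, L1-HIT, MISS, L1-HIT, MISS, MISS, L1-HIT, L1-HIT, MISS, MISS, VC-HIT, MISS, MISS, VC-HIT]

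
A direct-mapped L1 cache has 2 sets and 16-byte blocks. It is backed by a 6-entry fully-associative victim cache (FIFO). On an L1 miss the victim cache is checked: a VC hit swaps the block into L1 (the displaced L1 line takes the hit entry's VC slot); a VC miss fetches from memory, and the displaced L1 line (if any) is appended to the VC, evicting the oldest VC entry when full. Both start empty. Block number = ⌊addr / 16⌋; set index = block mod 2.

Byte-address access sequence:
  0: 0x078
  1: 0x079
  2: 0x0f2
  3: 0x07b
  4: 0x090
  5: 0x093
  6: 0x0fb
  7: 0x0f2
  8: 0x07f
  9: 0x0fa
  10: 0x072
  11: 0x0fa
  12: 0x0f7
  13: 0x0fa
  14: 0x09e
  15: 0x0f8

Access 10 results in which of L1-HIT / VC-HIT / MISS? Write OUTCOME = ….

#0 0x78→b7/s1 MISS; vc=[]
#1 0x79→b7/s1 L1-HIT; vc=[]
#2 0xf2→b15/s1 MISS; vc=[7]
#3 0x7b→b7/s1 VC-HIT; vc=[15]
#4 0x90→b9/s1 MISS; vc=[15,7]
#5 0x93→b9/s1 L1-HIT; vc=[15,7]
#6 0xfb→b15/s1 VC-HIT; vc=[9,7]
#7 0xf2→b15/s1 L1-HIT; vc=[9,7]
#8 0x7f→b7/s1 VC-HIT; vc=[9,15]
#9 0xfa→b15/s1 VC-HIT; vc=[9,7]
#10 0x72→b7/s1 VC-HIT; vc=[9,15]
#11 0xfa→b15/s1 VC-HIT; vc=[9,7]
#12 0xf7→b15/s1 L1-HIT; vc=[9,7]
#13 0xfa→b15/s1 L1-HIT; vc=[9,7]
#14 0x9e→b9/s1 VC-HIT; vc=[15,7]
#15 0xf8→b15/s1 VC-HIT; vc=[9,7]

OUTCOME = VC-HIT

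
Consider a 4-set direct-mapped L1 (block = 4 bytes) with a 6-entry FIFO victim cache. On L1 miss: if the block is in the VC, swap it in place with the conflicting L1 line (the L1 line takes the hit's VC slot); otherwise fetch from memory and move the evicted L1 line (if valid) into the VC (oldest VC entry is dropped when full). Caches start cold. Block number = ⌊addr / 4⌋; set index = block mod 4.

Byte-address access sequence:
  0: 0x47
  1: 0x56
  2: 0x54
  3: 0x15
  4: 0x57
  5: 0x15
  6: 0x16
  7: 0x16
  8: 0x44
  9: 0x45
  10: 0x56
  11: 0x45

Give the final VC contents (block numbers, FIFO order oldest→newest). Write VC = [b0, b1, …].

VC = [5, 21]

#0 0x47→b17/s1 MISS; vc=[]
#1 0x56→b21/s1 MISS; vc=[17]
#2 0x54→b21/s1 L1-HIT; vc=[17]
#3 0x15→b5/s1 MISS; vc=[17,21]
#4 0x57→b21/s1 VC-HIT; vc=[17,5]
#5 0x15→b5/s1 VC-HIT; vc=[17,21]
#6 0x16→b5/s1 L1-HIT; vc=[17,21]
#7 0x16→b5/s1 L1-HIT; vc=[17,21]
#8 0x44→b17/s1 VC-HIT; vc=[5,21]
#9 0x45→b17/s1 L1-HIT; vc=[5,21]
#10 0x56→b21/s1 VC-HIT; vc=[5,17]
#11 0x45→b17/s1 VC-HIT; vc=[5,21]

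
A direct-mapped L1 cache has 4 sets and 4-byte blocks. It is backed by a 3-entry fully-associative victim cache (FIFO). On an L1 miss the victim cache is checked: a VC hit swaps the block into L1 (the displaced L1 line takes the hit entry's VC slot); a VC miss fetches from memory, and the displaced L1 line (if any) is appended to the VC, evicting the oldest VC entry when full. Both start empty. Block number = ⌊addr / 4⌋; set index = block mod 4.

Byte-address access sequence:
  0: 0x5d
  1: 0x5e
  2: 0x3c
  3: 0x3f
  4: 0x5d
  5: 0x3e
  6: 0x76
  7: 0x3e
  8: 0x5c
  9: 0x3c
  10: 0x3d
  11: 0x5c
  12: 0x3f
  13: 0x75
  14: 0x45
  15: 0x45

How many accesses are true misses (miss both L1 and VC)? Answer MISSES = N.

MISSES = 4

0: 0x5d (blk 23, set 3) → MISS  vc=[]
1: 0x5e (blk 23, set 3) → L1-HIT  vc=[]
2: 0x3c (blk 15, set 3) → MISS  vc=[23]
3: 0x3f (blk 15, set 3) → L1-HIT  vc=[23]
4: 0x5d (blk 23, set 3) → VC-HIT  vc=[15]
5: 0x3e (blk 15, set 3) → VC-HIT  vc=[23]
6: 0x76 (blk 29, set 1) → MISS  vc=[23]
7: 0x3e (blk 15, set 3) → L1-HIT  vc=[23]
8: 0x5c (blk 23, set 3) → VC-HIT  vc=[15]
9: 0x3c (blk 15, set 3) → VC-HIT  vc=[23]
10: 0x3d (blk 15, set 3) → L1-HIT  vc=[23]
11: 0x5c (blk 23, set 3) → VC-HIT  vc=[15]
12: 0x3f (blk 15, set 3) → VC-HIT  vc=[23]
13: 0x75 (blk 29, set 1) → L1-HIT  vc=[23]
14: 0x45 (blk 17, set 1) → MISS  vc=[23, 29]
15: 0x45 (blk 17, set 1) → L1-HIT  vc=[23, 29]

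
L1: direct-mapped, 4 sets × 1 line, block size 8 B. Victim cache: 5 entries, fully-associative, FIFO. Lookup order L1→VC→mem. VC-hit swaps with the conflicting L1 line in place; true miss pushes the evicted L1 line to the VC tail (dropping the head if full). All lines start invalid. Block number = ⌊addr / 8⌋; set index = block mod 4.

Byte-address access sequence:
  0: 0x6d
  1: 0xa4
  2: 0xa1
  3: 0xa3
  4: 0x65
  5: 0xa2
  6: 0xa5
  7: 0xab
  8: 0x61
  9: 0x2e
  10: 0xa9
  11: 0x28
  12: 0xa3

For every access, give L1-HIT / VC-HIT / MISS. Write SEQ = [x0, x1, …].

SEQ = [MISS, MISS, L1-HIT, L1-HIT, MISS, VC-HIT, L1-HIT, MISS, VC-HIT, MISS, VC-HIT, VC-HIT, VC-HIT]

0: 0x6d (blk 13, set 1) → MISS  vc=[]
1: 0xa4 (blk 20, set 0) → MISS  vc=[]
2: 0xa1 (blk 20, set 0) → L1-HIT  vc=[]
3: 0xa3 (blk 20, set 0) → L1-HIT  vc=[]
4: 0x65 (blk 12, set 0) → MISS  vc=[20]
5: 0xa2 (blk 20, set 0) → VC-HIT  vc=[12]
6: 0xa5 (blk 20, set 0) → L1-HIT  vc=[12]
7: 0xab (blk 21, set 1) → MISS  vc=[12, 13]
8: 0x61 (blk 12, set 0) → VC-HIT  vc=[20, 13]
9: 0x2e (blk 5, set 1) → MISS  vc=[20, 13, 21]
10: 0xa9 (blk 21, set 1) → VC-HIT  vc=[20, 13, 5]
11: 0x28 (blk 5, set 1) → VC-HIT  vc=[20, 13, 21]
12: 0xa3 (blk 20, set 0) → VC-HIT  vc=[12, 13, 21]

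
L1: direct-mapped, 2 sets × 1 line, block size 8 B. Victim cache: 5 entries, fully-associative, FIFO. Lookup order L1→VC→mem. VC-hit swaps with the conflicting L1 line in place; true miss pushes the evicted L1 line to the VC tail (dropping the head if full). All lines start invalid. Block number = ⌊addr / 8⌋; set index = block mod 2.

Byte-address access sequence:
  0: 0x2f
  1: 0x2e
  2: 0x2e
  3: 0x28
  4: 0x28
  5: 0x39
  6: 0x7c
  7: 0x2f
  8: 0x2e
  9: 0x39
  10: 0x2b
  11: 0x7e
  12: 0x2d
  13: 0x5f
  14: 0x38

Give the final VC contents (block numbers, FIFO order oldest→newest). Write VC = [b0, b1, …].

VC = [15, 11, 5]

  [0] addr=0x2f blk=5 s=1: MISS | VC []
  [1] addr=0x2e blk=5 s=1: L1-HIT | VC []
  [2] addr=0x2e blk=5 s=1: L1-HIT | VC []
  [3] addr=0x28 blk=5 s=1: L1-HIT | VC []
  [4] addr=0x28 blk=5 s=1: L1-HIT | VC []
  [5] addr=0x39 blk=7 s=1: MISS | VC [5]
  [6] addr=0x7c blk=15 s=1: MISS | VC [5, 7]
  [7] addr=0x2f blk=5 s=1: VC-HIT | VC [15, 7]
  [8] addr=0x2e blk=5 s=1: L1-HIT | VC [15, 7]
  [9] addr=0x39 blk=7 s=1: VC-HIT | VC [15, 5]
  [10] addr=0x2b blk=5 s=1: VC-HIT | VC [15, 7]
  [11] addr=0x7e blk=15 s=1: VC-HIT | VC [5, 7]
  [12] addr=0x2d blk=5 s=1: VC-HIT | VC [15, 7]
  [13] addr=0x5f blk=11 s=1: MISS | VC [15, 7, 5]
  [14] addr=0x38 blk=7 s=1: VC-HIT | VC [15, 11, 5]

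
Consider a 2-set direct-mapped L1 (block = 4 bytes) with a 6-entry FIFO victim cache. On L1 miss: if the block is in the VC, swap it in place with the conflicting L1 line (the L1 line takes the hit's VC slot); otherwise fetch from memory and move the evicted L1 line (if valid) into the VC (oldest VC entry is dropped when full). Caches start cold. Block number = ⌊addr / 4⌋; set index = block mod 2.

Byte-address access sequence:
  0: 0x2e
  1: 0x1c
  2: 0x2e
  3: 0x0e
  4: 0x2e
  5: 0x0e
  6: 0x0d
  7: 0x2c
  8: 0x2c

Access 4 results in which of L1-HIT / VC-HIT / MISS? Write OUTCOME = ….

OUTCOME = VC-HIT

0: 0x2e (blk 11, set 1) → MISS  vc=[]
1: 0x1c (blk 7, set 1) → MISS  vc=[11]
2: 0x2e (blk 11, set 1) → VC-HIT  vc=[7]
3: 0xe (blk 3, set 1) → MISS  vc=[7, 11]
4: 0x2e (blk 11, set 1) → VC-HIT  vc=[7, 3]
5: 0xe (blk 3, set 1) → VC-HIT  vc=[7, 11]
6: 0xd (blk 3, set 1) → L1-HIT  vc=[7, 11]
7: 0x2c (blk 11, set 1) → VC-HIT  vc=[7, 3]
8: 0x2c (blk 11, set 1) → L1-HIT  vc=[7, 3]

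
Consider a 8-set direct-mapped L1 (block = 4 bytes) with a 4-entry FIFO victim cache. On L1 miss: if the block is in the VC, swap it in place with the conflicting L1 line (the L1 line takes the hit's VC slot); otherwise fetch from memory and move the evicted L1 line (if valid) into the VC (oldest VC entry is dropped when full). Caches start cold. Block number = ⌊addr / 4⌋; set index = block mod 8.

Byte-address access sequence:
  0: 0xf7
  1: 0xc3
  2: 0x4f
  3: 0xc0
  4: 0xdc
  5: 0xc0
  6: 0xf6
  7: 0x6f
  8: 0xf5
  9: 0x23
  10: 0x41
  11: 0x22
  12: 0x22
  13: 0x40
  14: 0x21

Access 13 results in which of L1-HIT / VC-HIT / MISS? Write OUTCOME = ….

OUTCOME = VC-HIT

0: 0xf7 (blk 61, set 5) → MISS  vc=[]
1: 0xc3 (blk 48, set 0) → MISS  vc=[]
2: 0x4f (blk 19, set 3) → MISS  vc=[]
3: 0xc0 (blk 48, set 0) → L1-HIT  vc=[]
4: 0xdc (blk 55, set 7) → MISS  vc=[]
5: 0xc0 (blk 48, set 0) → L1-HIT  vc=[]
6: 0xf6 (blk 61, set 5) → L1-HIT  vc=[]
7: 0x6f (blk 27, set 3) → MISS  vc=[19]
8: 0xf5 (blk 61, set 5) → L1-HIT  vc=[19]
9: 0x23 (blk 8, set 0) → MISS  vc=[19, 48]
10: 0x41 (blk 16, set 0) → MISS  vc=[19, 48, 8]
11: 0x22 (blk 8, set 0) → VC-HIT  vc=[19, 48, 16]
12: 0x22 (blk 8, set 0) → L1-HIT  vc=[19, 48, 16]
13: 0x40 (blk 16, set 0) → VC-HIT  vc=[19, 48, 8]
14: 0x21 (blk 8, set 0) → VC-HIT  vc=[19, 48, 16]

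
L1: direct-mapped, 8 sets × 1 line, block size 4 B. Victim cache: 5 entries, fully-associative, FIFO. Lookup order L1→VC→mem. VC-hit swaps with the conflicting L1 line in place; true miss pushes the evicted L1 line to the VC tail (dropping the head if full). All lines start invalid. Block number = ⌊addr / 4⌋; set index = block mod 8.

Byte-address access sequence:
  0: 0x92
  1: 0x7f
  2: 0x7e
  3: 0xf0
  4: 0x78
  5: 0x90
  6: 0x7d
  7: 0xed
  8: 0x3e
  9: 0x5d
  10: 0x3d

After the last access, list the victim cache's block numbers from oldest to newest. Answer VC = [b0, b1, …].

  [0] addr=0x92 blk=36 s=4: MISS | VC []
  [1] addr=0x7f blk=31 s=7: MISS | VC []
  [2] addr=0x7e blk=31 s=7: L1-HIT | VC []
  [3] addr=0xf0 blk=60 s=4: MISS | VC [36]
  [4] addr=0x78 blk=30 s=6: MISS | VC [36]
  [5] addr=0x90 blk=36 s=4: VC-HIT | VC [60]
  [6] addr=0x7d blk=31 s=7: L1-HIT | VC [60]
  [7] addr=0xed blk=59 s=3: MISS | VC [60]
  [8] addr=0x3e blk=15 s=7: MISS | VC [60, 31]
  [9] addr=0x5d blk=23 s=7: MISS | VC [60, 31, 15]
  [10] addr=0x3d blk=15 s=7: VC-HIT | VC [60, 31, 23]

VC = [60, 31, 23]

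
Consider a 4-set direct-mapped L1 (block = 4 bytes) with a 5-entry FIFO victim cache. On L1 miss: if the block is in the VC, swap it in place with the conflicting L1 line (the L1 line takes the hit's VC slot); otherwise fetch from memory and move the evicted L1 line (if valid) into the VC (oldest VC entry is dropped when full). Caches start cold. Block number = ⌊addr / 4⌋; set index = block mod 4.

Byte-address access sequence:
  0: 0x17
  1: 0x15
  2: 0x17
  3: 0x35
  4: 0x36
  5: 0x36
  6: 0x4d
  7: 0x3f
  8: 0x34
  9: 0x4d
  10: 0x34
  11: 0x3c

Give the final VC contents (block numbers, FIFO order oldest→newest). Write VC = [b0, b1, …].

  [0] addr=0x17 blk=5 s=1: MISS | VC []
  [1] addr=0x15 blk=5 s=1: L1-HIT | VC []
  [2] addr=0x17 blk=5 s=1: L1-HIT | VC []
  [3] addr=0x35 blk=13 s=1: MISS | VC [5]
  [4] addr=0x36 blk=13 s=1: L1-HIT | VC [5]
  [5] addr=0x36 blk=13 s=1: L1-HIT | VC [5]
  [6] addr=0x4d blk=19 s=3: MISS | VC [5]
  [7] addr=0x3f blk=15 s=3: MISS | VC [5, 19]
  [8] addr=0x34 blk=13 s=1: L1-HIT | VC [5, 19]
  [9] addr=0x4d blk=19 s=3: VC-HIT | VC [5, 15]
  [10] addr=0x34 blk=13 s=1: L1-HIT | VC [5, 15]
  [11] addr=0x3c blk=15 s=3: VC-HIT | VC [5, 19]

VC = [5, 19]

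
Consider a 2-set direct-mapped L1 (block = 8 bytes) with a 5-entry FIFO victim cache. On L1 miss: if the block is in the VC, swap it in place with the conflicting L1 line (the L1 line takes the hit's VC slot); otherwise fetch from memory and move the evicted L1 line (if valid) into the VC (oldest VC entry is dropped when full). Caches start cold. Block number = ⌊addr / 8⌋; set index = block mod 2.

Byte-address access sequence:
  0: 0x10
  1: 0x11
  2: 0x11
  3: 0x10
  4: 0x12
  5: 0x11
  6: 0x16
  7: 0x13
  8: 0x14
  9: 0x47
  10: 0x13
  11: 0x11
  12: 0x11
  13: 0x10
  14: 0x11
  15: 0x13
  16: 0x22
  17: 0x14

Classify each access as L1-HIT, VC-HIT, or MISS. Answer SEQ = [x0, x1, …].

0: 0x10 (blk 2, set 0) → MISS  vc=[]
1: 0x11 (blk 2, set 0) → L1-HIT  vc=[]
2: 0x11 (blk 2, set 0) → L1-HIT  vc=[]
3: 0x10 (blk 2, set 0) → L1-HIT  vc=[]
4: 0x12 (blk 2, set 0) → L1-HIT  vc=[]
5: 0x11 (blk 2, set 0) → L1-HIT  vc=[]
6: 0x16 (blk 2, set 0) → L1-HIT  vc=[]
7: 0x13 (blk 2, set 0) → L1-HIT  vc=[]
8: 0x14 (blk 2, set 0) → L1-HIT  vc=[]
9: 0x47 (blk 8, set 0) → MISS  vc=[2]
10: 0x13 (blk 2, set 0) → VC-HIT  vc=[8]
11: 0x11 (blk 2, set 0) → L1-HIT  vc=[8]
12: 0x11 (blk 2, set 0) → L1-HIT  vc=[8]
13: 0x10 (blk 2, set 0) → L1-HIT  vc=[8]
14: 0x11 (blk 2, set 0) → L1-HIT  vc=[8]
15: 0x13 (blk 2, set 0) → L1-HIT  vc=[8]
16: 0x22 (blk 4, set 0) → MISS  vc=[8, 2]
17: 0x14 (blk 2, set 0) → VC-HIT  vc=[8, 4]

SEQ = [MISS, L1-HIT, L1-HIT, L1-HIT, L1-HIT, L1-HIT, L1-HIT, L1-HIT, L1-HIT, MISS, VC-HIT, L1-HIT, L1-HIT, L1-HIT, L1-HIT, L1-HIT, MISS, VC-HIT]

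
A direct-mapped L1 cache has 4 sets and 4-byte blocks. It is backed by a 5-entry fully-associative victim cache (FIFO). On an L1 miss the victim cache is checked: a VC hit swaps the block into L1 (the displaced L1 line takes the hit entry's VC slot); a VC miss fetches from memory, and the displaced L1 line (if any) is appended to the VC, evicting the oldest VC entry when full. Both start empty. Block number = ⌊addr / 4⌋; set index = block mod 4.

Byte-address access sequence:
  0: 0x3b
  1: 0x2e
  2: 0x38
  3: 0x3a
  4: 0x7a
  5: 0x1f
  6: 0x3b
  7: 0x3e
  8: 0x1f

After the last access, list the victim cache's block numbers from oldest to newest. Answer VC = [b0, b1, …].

VC = [30, 11, 15]

  [0] addr=0x3b blk=14 s=2: MISS | VC []
  [1] addr=0x2e blk=11 s=3: MISS | VC []
  [2] addr=0x38 blk=14 s=2: L1-HIT | VC []
  [3] addr=0x3a blk=14 s=2: L1-HIT | VC []
  [4] addr=0x7a blk=30 s=2: MISS | VC [14]
  [5] addr=0x1f blk=7 s=3: MISS | VC [14, 11]
  [6] addr=0x3b blk=14 s=2: VC-HIT | VC [30, 11]
  [7] addr=0x3e blk=15 s=3: MISS | VC [30, 11, 7]
  [8] addr=0x1f blk=7 s=3: VC-HIT | VC [30, 11, 15]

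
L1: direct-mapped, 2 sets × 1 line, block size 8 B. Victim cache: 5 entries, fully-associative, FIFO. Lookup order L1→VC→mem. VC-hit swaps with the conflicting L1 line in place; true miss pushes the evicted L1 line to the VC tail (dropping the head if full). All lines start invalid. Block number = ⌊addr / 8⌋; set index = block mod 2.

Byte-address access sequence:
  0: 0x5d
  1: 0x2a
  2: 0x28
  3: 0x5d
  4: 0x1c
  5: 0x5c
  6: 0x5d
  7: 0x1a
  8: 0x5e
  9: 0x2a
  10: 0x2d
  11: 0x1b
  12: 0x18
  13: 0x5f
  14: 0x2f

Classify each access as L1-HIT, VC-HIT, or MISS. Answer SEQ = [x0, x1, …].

0: 0x5d (blk 11, set 1) → MISS  vc=[]
1: 0x2a (blk 5, set 1) → MISS  vc=[11]
2: 0x28 (blk 5, set 1) → L1-HIT  vc=[11]
3: 0x5d (blk 11, set 1) → VC-HIT  vc=[5]
4: 0x1c (blk 3, set 1) → MISS  vc=[5, 11]
5: 0x5c (blk 11, set 1) → VC-HIT  vc=[5, 3]
6: 0x5d (blk 11, set 1) → L1-HIT  vc=[5, 3]
7: 0x1a (blk 3, set 1) → VC-HIT  vc=[5, 11]
8: 0x5e (blk 11, set 1) → VC-HIT  vc=[5, 3]
9: 0x2a (blk 5, set 1) → VC-HIT  vc=[11, 3]
10: 0x2d (blk 5, set 1) → L1-HIT  vc=[11, 3]
11: 0x1b (blk 3, set 1) → VC-HIT  vc=[11, 5]
12: 0x18 (blk 3, set 1) → L1-HIT  vc=[11, 5]
13: 0x5f (blk 11, set 1) → VC-HIT  vc=[3, 5]
14: 0x2f (blk 5, set 1) → VC-HIT  vc=[3, 11]

SEQ = [MISS, MISS, L1-HIT, VC-HIT, MISS, VC-HIT, L1-HIT, VC-HIT, VC-HIT, VC-HIT, L1-HIT, VC-HIT, L1-HIT, VC-HIT, VC-HIT]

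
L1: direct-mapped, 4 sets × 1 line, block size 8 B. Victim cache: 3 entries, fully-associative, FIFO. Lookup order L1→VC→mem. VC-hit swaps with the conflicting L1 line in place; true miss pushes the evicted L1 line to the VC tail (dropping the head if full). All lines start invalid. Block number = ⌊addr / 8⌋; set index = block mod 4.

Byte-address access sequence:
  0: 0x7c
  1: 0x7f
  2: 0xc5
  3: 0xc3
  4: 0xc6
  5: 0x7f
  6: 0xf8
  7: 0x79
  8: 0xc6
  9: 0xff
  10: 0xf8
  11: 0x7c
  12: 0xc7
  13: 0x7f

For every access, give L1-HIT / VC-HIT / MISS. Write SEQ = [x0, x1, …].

0: 0x7c (blk 15, set 3) → MISS  vc=[]
1: 0x7f (blk 15, set 3) → L1-HIT  vc=[]
2: 0xc5 (blk 24, set 0) → MISS  vc=[]
3: 0xc3 (blk 24, set 0) → L1-HIT  vc=[]
4: 0xc6 (blk 24, set 0) → L1-HIT  vc=[]
5: 0x7f (blk 15, set 3) → L1-HIT  vc=[]
6: 0xf8 (blk 31, set 3) → MISS  vc=[15]
7: 0x79 (blk 15, set 3) → VC-HIT  vc=[31]
8: 0xc6 (blk 24, set 0) → L1-HIT  vc=[31]
9: 0xff (blk 31, set 3) → VC-HIT  vc=[15]
10: 0xf8 (blk 31, set 3) → L1-HIT  vc=[15]
11: 0x7c (blk 15, set 3) → VC-HIT  vc=[31]
12: 0xc7 (blk 24, set 0) → L1-HIT  vc=[31]
13: 0x7f (blk 15, set 3) → L1-HIT  vc=[31]

SEQ = [MISS, L1-HIT, MISS, L1-HIT, L1-HIT, L1-HIT, MISS, VC-HIT, L1-HIT, VC-HIT, L1-HIT, VC-HIT, L1-HIT, L1-HIT]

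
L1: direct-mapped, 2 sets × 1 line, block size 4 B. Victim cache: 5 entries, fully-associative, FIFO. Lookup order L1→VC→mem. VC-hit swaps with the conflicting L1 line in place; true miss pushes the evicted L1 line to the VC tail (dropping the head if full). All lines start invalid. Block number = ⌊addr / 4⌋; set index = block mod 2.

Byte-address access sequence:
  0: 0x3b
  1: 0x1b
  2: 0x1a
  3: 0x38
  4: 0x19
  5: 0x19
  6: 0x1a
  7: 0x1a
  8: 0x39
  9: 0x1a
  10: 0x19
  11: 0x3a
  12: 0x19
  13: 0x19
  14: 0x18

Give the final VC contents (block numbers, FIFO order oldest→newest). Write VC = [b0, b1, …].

0: 0x3b (blk 14, set 0) → MISS  vc=[]
1: 0x1b (blk 6, set 0) → MISS  vc=[14]
2: 0x1a (blk 6, set 0) → L1-HIT  vc=[14]
3: 0x38 (blk 14, set 0) → VC-HIT  vc=[6]
4: 0x19 (blk 6, set 0) → VC-HIT  vc=[14]
5: 0x19 (blk 6, set 0) → L1-HIT  vc=[14]
6: 0x1a (blk 6, set 0) → L1-HIT  vc=[14]
7: 0x1a (blk 6, set 0) → L1-HIT  vc=[14]
8: 0x39 (blk 14, set 0) → VC-HIT  vc=[6]
9: 0x1a (blk 6, set 0) → VC-HIT  vc=[14]
10: 0x19 (blk 6, set 0) → L1-HIT  vc=[14]
11: 0x3a (blk 14, set 0) → VC-HIT  vc=[6]
12: 0x19 (blk 6, set 0) → VC-HIT  vc=[14]
13: 0x19 (blk 6, set 0) → L1-HIT  vc=[14]
14: 0x18 (blk 6, set 0) → L1-HIT  vc=[14]

VC = [14]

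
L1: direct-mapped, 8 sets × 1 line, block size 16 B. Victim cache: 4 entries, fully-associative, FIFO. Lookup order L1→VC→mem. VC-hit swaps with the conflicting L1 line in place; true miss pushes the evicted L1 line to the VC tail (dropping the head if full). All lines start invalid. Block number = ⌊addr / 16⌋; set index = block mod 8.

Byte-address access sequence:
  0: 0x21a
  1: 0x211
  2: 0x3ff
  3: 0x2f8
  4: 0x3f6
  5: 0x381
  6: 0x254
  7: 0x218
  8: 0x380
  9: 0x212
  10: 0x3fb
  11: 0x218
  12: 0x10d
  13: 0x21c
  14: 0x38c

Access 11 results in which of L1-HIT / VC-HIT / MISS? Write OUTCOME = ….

#0 0x21a→b33/s1 MISS; vc=[]
#1 0x211→b33/s1 L1-HIT; vc=[]
#2 0x3ff→b63/s7 MISS; vc=[]
#3 0x2f8→b47/s7 MISS; vc=[63]
#4 0x3f6→b63/s7 VC-HIT; vc=[47]
#5 0x381→b56/s0 MISS; vc=[47]
#6 0x254→b37/s5 MISS; vc=[47]
#7 0x218→b33/s1 L1-HIT; vc=[47]
#8 0x380→b56/s0 L1-HIT; vc=[47]
#9 0x212→b33/s1 L1-HIT; vc=[47]
#10 0x3fb→b63/s7 L1-HIT; vc=[47]
#11 0x218→b33/s1 L1-HIT; vc=[47]
#12 0x10d→b16/s0 MISS; vc=[47,56]
#13 0x21c→b33/s1 L1-HIT; vc=[47,56]
#14 0x38c→b56/s0 VC-HIT; vc=[47,16]

OUTCOME = L1-HIT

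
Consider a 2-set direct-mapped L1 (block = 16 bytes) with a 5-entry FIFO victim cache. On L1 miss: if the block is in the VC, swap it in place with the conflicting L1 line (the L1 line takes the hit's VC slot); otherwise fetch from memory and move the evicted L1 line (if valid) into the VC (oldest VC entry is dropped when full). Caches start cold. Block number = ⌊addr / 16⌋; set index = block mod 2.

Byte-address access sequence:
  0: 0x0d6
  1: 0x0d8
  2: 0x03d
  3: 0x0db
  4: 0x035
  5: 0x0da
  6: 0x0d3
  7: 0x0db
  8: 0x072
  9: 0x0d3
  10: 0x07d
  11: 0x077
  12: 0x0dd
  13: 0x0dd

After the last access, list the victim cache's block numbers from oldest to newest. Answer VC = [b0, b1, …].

  [0] addr=0xd6 blk=13 s=1: MISS | VC []
  [1] addr=0xd8 blk=13 s=1: L1-HIT | VC []
  [2] addr=0x3d blk=3 s=1: MISS | VC [13]
  [3] addr=0xdb blk=13 s=1: VC-HIT | VC [3]
  [4] addr=0x35 blk=3 s=1: VC-HIT | VC [13]
  [5] addr=0xda blk=13 s=1: VC-HIT | VC [3]
  [6] addr=0xd3 blk=13 s=1: L1-HIT | VC [3]
  [7] addr=0xdb blk=13 s=1: L1-HIT | VC [3]
  [8] addr=0x72 blk=7 s=1: MISS | VC [3, 13]
  [9] addr=0xd3 blk=13 s=1: VC-HIT | VC [3, 7]
  [10] addr=0x7d blk=7 s=1: VC-HIT | VC [3, 13]
  [11] addr=0x77 blk=7 s=1: L1-HIT | VC [3, 13]
  [12] addr=0xdd blk=13 s=1: VC-HIT | VC [3, 7]
  [13] addr=0xdd blk=13 s=1: L1-HIT | VC [3, 7]

VC = [3, 7]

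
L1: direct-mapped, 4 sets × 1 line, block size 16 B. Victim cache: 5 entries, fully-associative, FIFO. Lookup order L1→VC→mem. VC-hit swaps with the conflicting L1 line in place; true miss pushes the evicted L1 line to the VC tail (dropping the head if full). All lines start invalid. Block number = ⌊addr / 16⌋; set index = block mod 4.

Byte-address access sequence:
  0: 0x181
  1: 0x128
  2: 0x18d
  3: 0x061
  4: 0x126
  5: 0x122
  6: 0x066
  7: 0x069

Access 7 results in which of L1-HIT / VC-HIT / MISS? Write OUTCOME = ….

OUTCOME = L1-HIT

#0 0x181→b24/s0 MISS; vc=[]
#1 0x128→b18/s2 MISS; vc=[]
#2 0x18d→b24/s0 L1-HIT; vc=[]
#3 0x61→b6/s2 MISS; vc=[18]
#4 0x126→b18/s2 VC-HIT; vc=[6]
#5 0x122→b18/s2 L1-HIT; vc=[6]
#6 0x66→b6/s2 VC-HIT; vc=[18]
#7 0x69→b6/s2 L1-HIT; vc=[18]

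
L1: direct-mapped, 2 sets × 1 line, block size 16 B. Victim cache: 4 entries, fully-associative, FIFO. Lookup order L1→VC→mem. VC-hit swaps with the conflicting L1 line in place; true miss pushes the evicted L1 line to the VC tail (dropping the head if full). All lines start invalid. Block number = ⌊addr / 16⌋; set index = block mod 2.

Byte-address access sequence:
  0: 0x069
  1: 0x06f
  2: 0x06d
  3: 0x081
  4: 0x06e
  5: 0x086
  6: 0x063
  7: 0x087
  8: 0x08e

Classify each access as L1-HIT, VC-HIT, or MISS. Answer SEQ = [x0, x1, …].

SEQ = [MISS, L1-HIT, L1-HIT, MISS, VC-HIT, VC-HIT, VC-HIT, VC-HIT, L1-HIT]

#0 0x69→b6/s0 MISS; vc=[]
#1 0x6f→b6/s0 L1-HIT; vc=[]
#2 0x6d→b6/s0 L1-HIT; vc=[]
#3 0x81→b8/s0 MISS; vc=[6]
#4 0x6e→b6/s0 VC-HIT; vc=[8]
#5 0x86→b8/s0 VC-HIT; vc=[6]
#6 0x63→b6/s0 VC-HIT; vc=[8]
#7 0x87→b8/s0 VC-HIT; vc=[6]
#8 0x8e→b8/s0 L1-HIT; vc=[6]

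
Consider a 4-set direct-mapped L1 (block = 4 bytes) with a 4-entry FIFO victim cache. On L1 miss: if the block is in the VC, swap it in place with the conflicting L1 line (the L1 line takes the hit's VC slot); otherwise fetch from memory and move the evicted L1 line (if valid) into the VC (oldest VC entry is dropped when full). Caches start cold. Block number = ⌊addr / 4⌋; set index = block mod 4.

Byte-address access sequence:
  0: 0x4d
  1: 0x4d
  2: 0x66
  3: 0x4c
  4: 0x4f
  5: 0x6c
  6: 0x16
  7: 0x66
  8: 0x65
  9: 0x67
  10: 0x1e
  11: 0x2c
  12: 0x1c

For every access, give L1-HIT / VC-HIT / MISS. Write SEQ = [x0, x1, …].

#0 0x4d→b19/s3 MISS; vc=[]
#1 0x4d→b19/s3 L1-HIT; vc=[]
#2 0x66→b25/s1 MISS; vc=[]
#3 0x4c→b19/s3 L1-HIT; vc=[]
#4 0x4f→b19/s3 L1-HIT; vc=[]
#5 0x6c→b27/s3 MISS; vc=[19]
#6 0x16→b5/s1 MISS; vc=[19,25]
#7 0x66→b25/s1 VC-HIT; vc=[19,5]
#8 0x65→b25/s1 L1-HIT; vc=[19,5]
#9 0x67→b25/s1 L1-HIT; vc=[19,5]
#10 0x1e→b7/s3 MISS; vc=[19,5,27]
#11 0x2c→b11/s3 MISS; vc=[19,5,27,7]
#12 0x1c→b7/s3 VC-HIT; vc=[19,5,27,11]

SEQ = [MISS, L1-HIT, MISS, L1-HIT, L1-HIT, MISS, MISS, VC-HIT, L1-HIT, L1-HIT, MISS, MISS, VC-HIT]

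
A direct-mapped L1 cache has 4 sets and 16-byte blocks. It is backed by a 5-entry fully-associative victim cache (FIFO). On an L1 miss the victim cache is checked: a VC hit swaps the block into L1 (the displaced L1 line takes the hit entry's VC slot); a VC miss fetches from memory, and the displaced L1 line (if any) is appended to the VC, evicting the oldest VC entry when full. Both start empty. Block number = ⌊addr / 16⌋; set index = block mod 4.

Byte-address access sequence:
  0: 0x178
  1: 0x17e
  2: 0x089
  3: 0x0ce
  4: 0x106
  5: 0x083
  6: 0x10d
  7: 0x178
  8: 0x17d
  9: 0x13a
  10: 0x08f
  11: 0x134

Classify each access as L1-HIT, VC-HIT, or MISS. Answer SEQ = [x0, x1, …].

#0 0x178→b23/s3 MISS; vc=[]
#1 0x17e→b23/s3 L1-HIT; vc=[]
#2 0x89→b8/s0 MISS; vc=[]
#3 0xce→b12/s0 MISS; vc=[8]
#4 0x106→b16/s0 MISS; vc=[8,12]
#5 0x83→b8/s0 VC-HIT; vc=[16,12]
#6 0x10d→b16/s0 VC-HIT; vc=[8,12]
#7 0x178→b23/s3 L1-HIT; vc=[8,12]
#8 0x17d→b23/s3 L1-HIT; vc=[8,12]
#9 0x13a→b19/s3 MISS; vc=[8,12,23]
#10 0x8f→b8/s0 VC-HIT; vc=[16,12,23]
#11 0x134→b19/s3 L1-HIT; vc=[16,12,23]

SEQ = [MISS, L1-HIT, MISS, MISS, MISS, VC-HIT, VC-HIT, L1-HIT, L1-HIT, MISS, VC-HIT, L1-HIT]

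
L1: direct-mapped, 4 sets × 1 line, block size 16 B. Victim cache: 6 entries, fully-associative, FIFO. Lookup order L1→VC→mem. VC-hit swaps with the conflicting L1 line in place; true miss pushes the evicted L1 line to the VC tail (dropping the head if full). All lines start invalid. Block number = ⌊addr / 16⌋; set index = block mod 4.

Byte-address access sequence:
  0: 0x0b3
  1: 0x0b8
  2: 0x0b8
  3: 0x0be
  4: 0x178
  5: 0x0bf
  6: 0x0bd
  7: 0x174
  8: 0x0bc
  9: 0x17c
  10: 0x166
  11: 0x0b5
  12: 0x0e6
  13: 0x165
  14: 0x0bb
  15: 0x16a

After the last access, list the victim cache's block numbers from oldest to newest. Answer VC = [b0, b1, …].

VC = [23, 14]

  [0] addr=0xb3 blk=11 s=3: MISS | VC []
  [1] addr=0xb8 blk=11 s=3: L1-HIT | VC []
  [2] addr=0xb8 blk=11 s=3: L1-HIT | VC []
  [3] addr=0xbe blk=11 s=3: L1-HIT | VC []
  [4] addr=0x178 blk=23 s=3: MISS | VC [11]
  [5] addr=0xbf blk=11 s=3: VC-HIT | VC [23]
  [6] addr=0xbd blk=11 s=3: L1-HIT | VC [23]
  [7] addr=0x174 blk=23 s=3: VC-HIT | VC [11]
  [8] addr=0xbc blk=11 s=3: VC-HIT | VC [23]
  [9] addr=0x17c blk=23 s=3: VC-HIT | VC [11]
  [10] addr=0x166 blk=22 s=2: MISS | VC [11]
  [11] addr=0xb5 blk=11 s=3: VC-HIT | VC [23]
  [12] addr=0xe6 blk=14 s=2: MISS | VC [23, 22]
  [13] addr=0x165 blk=22 s=2: VC-HIT | VC [23, 14]
  [14] addr=0xbb blk=11 s=3: L1-HIT | VC [23, 14]
  [15] addr=0x16a blk=22 s=2: L1-HIT | VC [23, 14]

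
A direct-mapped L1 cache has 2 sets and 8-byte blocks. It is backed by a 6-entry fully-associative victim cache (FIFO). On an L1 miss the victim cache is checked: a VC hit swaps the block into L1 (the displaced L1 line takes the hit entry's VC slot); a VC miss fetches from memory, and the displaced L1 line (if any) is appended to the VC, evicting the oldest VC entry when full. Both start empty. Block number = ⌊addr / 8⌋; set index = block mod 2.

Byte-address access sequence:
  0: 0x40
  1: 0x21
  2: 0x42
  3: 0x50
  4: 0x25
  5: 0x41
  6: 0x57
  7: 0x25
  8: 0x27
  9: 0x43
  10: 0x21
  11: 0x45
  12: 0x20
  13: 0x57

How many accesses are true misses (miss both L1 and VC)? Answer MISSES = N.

#0 0x40→b8/s0 MISS; vc=[]
#1 0x21→b4/s0 MISS; vc=[8]
#2 0x42→b8/s0 VC-HIT; vc=[4]
#3 0x50→b10/s0 MISS; vc=[4,8]
#4 0x25→b4/s0 VC-HIT; vc=[10,8]
#5 0x41→b8/s0 VC-HIT; vc=[10,4]
#6 0x57→b10/s0 VC-HIT; vc=[8,4]
#7 0x25→b4/s0 VC-HIT; vc=[8,10]
#8 0x27→b4/s0 L1-HIT; vc=[8,10]
#9 0x43→b8/s0 VC-HIT; vc=[4,10]
#10 0x21→b4/s0 VC-HIT; vc=[8,10]
#11 0x45→b8/s0 VC-HIT; vc=[4,10]
#12 0x20→b4/s0 VC-HIT; vc=[8,10]
#13 0x57→b10/s0 VC-HIT; vc=[8,4]

MISSES = 3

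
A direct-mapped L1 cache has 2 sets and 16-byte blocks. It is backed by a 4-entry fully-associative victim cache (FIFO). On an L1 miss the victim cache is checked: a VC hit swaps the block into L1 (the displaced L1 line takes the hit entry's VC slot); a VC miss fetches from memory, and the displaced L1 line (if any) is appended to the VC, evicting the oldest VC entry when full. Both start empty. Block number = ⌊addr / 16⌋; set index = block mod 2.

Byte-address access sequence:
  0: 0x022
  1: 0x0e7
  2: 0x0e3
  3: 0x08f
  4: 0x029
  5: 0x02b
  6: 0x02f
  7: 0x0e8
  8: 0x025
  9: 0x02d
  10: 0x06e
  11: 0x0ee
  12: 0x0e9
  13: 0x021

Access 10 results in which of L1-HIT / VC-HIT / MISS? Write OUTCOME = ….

OUTCOME = MISS

  [0] addr=0x22 blk=2 s=0: MISS | VC []
  [1] addr=0xe7 blk=14 s=0: MISS | VC [2]
  [2] addr=0xe3 blk=14 s=0: L1-HIT | VC [2]
  [3] addr=0x8f blk=8 s=0: MISS | VC [2, 14]
  [4] addr=0x29 blk=2 s=0: VC-HIT | VC [8, 14]
  [5] addr=0x2b blk=2 s=0: L1-HIT | VC [8, 14]
  [6] addr=0x2f blk=2 s=0: L1-HIT | VC [8, 14]
  [7] addr=0xe8 blk=14 s=0: VC-HIT | VC [8, 2]
  [8] addr=0x25 blk=2 s=0: VC-HIT | VC [8, 14]
  [9] addr=0x2d blk=2 s=0: L1-HIT | VC [8, 14]
  [10] addr=0x6e blk=6 s=0: MISS | VC [8, 14, 2]
  [11] addr=0xee blk=14 s=0: VC-HIT | VC [8, 6, 2]
  [12] addr=0xe9 blk=14 s=0: L1-HIT | VC [8, 6, 2]
  [13] addr=0x21 blk=2 s=0: VC-HIT | VC [8, 6, 14]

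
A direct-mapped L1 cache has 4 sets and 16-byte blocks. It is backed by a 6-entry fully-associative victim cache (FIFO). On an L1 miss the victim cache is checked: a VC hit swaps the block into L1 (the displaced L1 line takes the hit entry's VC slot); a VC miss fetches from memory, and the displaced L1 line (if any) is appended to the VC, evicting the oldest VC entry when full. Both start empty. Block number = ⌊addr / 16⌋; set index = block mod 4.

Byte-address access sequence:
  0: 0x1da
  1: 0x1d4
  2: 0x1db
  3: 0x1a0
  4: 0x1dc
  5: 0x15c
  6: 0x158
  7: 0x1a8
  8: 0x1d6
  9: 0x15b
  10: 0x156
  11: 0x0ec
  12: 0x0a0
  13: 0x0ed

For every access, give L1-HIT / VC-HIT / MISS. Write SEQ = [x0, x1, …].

SEQ = [MISS, L1-HIT, L1-HIT, MISS, L1-HIT, MISS, L1-HIT, L1-HIT, VC-HIT, VC-HIT, L1-HIT, MISS, MISS, VC-HIT]

  [0] addr=0x1da blk=29 s=1: MISS | VC []
  [1] addr=0x1d4 blk=29 s=1: L1-HIT | VC []
  [2] addr=0x1db blk=29 s=1: L1-HIT | VC []
  [3] addr=0x1a0 blk=26 s=2: MISS | VC []
  [4] addr=0x1dc blk=29 s=1: L1-HIT | VC []
  [5] addr=0x15c blk=21 s=1: MISS | VC [29]
  [6] addr=0x158 blk=21 s=1: L1-HIT | VC [29]
  [7] addr=0x1a8 blk=26 s=2: L1-HIT | VC [29]
  [8] addr=0x1d6 blk=29 s=1: VC-HIT | VC [21]
  [9] addr=0x15b blk=21 s=1: VC-HIT | VC [29]
  [10] addr=0x156 blk=21 s=1: L1-HIT | VC [29]
  [11] addr=0xec blk=14 s=2: MISS | VC [29, 26]
  [12] addr=0xa0 blk=10 s=2: MISS | VC [29, 26, 14]
  [13] addr=0xed blk=14 s=2: VC-HIT | VC [29, 26, 10]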